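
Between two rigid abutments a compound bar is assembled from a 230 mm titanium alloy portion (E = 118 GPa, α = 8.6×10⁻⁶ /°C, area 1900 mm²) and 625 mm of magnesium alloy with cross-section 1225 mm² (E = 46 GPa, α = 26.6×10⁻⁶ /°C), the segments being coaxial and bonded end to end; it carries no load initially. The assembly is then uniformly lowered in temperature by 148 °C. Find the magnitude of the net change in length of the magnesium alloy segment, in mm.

|ΔL| ≈ 0.0596 mm

If the supports were absent, the total length change would be Σ αᵢΔT Lᵢ = 8.6×10⁻⁶×148×230 + 26.6×10⁻⁶×148×625 = 2.753 mm.
The rigid supports impose zero overall length change; the single axial force P common to all segments must satisfy P Σ Lᵢ/(AᵢEᵢ) = δ_free.
The series flexibility is Σ Lᵢ/(AᵢEᵢ) = 230/(1900×118×10³) + 625/(1225×46×10³) = 1.212×10⁻⁵ mm/N.
Hence P = δ_free / Σ(L/AE) = 2.753/1.212×10⁻⁵ = 227.2 kN (tensile).
For the magnesium alloy segment, free thermal change = 26.6×10⁻⁶×148×625 = 2.46 mm and elastic change from P = 227200×625/(1225×46×10³) = 2.52 mm; these oppose, so the net change is 0.0596 mm (segment lengthens).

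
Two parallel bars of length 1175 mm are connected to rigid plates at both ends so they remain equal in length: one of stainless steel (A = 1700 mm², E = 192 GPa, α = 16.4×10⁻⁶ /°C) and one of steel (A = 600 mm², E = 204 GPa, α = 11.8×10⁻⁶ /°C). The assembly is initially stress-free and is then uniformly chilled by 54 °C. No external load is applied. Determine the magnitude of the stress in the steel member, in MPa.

σ ≈ 36.9 MPa (compressive)

Both members must finish at the same length. With the larger α, the stainless steel tends to over-contract; the plates restrain it, putting the stainless steel in tension and the steel in compression. With no external load the two internal forces are equal and opposite, magnitude P.
Equating the net (thermal + elastic) strains gives |α₁ − α₂|·ΔT = P·[1/(A₁E₁) + 1/(A₂E₂)].
|α₁ − α₂|·ΔT = 4.6×10⁻⁶ × 54 = 0.0002484.
1/(A₁E₁) + 1/(A₂E₂) = 1/(1700×192×10³) + 1/(600×204×10³) = 1.123×10⁻⁸ N⁻¹.
So P = 0.0002484 / 1.123×10⁻⁸ = 22.11 kN.
σ_{steel} = P/A₂ = 22110/600 = 36.85 MPa, compressive.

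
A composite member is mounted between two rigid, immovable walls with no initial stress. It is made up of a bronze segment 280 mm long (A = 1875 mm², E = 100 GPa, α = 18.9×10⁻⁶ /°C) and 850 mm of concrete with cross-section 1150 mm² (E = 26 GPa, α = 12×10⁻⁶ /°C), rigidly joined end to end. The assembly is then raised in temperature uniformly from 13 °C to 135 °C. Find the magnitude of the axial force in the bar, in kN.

Free thermal expansion of the whole bar: Σ αᵢΔT Lᵢ = 18.9×10⁻⁶×122×280 + 12×10⁻⁶×122×850 = 1.89 mm.
The rigid supports impose zero overall length change; the single axial force P common to all segments must satisfy P Σ Lᵢ/(AᵢEᵢ) = δ_free.
The series flexibility is Σ Lᵢ/(AᵢEᵢ) = 280/(1875×100×10³) + 850/(1150×26×10³) = 2.992×10⁻⁵ mm/N.
P = 1.89 / 2.992×10⁻⁵ = 63170 N = 63.17 kN, compressive.

P ≈ 63.2 kN (compressive)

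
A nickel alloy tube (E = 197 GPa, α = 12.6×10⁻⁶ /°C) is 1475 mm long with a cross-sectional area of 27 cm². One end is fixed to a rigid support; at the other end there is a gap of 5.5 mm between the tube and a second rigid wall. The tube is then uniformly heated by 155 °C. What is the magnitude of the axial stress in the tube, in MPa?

σ ≈ 0 MPa

Unrestrained expansion: δ_free = αΔT L = 12.6×10⁻⁶ × 155 × 1475 = 2.881 mm.
Since δ_free = 2.88 mm is less than the 5.5 mm gap, the tube never touches the wall. No axial force develops.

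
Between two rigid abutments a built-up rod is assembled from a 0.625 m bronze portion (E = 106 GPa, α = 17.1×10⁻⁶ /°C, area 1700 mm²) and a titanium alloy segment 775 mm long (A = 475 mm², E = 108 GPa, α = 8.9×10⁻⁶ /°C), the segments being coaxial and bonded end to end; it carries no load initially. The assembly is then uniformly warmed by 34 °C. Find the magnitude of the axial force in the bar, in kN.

With the walls removed the bar would change length by δ_free = Σ αᵢΔT Lᵢ = 17.1×10⁻⁶×34×625 + 8.9×10⁻⁶×34×775 = 0.5979 mm.
The walls prevent any net length change, so an axial force P (same in every segment) develops. Compatibility: P · Σ Lᵢ/(AᵢEᵢ) = δ_free.
The series flexibility is Σ Lᵢ/(AᵢEᵢ) = 625/(1700×106×10³) + 775/(475×108×10³) = 1.858×10⁻⁵ mm/N.
So P = 0.5979 / 1.858×10⁻⁵ = 32.19 kN, compressive.

P ≈ 32.2 kN (compressive)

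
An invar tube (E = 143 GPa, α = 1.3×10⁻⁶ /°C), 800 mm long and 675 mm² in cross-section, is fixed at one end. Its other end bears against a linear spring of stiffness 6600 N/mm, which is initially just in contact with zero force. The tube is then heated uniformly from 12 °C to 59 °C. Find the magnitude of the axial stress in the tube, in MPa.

σ ≈ 0.453 MPa (compressive)

If the spring were absent the tube would lengthen by αΔT L = 1.3×10⁻⁶ × 47 × 800 = 0.04888 mm.
Let P be the compressive force at the spring. The tube shortens elastically by PL/(AE) and the spring compresses by P/k; together these equal δ_free.
P [ L/(AE) + 1/k ] = δ_free → P [ 800/(675×143×10³) + 1/(6600) ] = 0.04888.
P = 0.04888 / 0.0001598 = 305.9 N.
σ = P/A = 305.9/675 = 0.4532 MPa.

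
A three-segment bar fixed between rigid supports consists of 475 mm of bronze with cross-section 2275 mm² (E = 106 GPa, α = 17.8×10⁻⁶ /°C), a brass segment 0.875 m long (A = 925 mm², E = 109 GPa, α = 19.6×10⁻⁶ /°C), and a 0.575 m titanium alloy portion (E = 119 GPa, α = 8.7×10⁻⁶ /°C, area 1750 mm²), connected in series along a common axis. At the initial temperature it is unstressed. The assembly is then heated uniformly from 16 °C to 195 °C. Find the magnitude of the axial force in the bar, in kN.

P ≈ 409 kN (compressive)

With the walls removed the bar would change length by δ_free = Σ αᵢΔT Lᵢ = 17.8×10⁻⁶×179×475 + 19.6×10⁻⁶×179×875 + 8.7×10⁻⁶×179×575 = 5.479 mm.
The rigid supports impose zero overall length change; the single axial force P common to all segments must satisfy P Σ Lᵢ/(AᵢEᵢ) = δ_free.
The series flexibility is Σ Lᵢ/(AᵢEᵢ) = 475/(2275×106×10³) + 875/(925×109×10³) + 575/(1750×119×10³) = 1.341×10⁻⁵ mm/N.
So P = 5.479 / 1.341×10⁻⁵ = 408.6 kN, compressive.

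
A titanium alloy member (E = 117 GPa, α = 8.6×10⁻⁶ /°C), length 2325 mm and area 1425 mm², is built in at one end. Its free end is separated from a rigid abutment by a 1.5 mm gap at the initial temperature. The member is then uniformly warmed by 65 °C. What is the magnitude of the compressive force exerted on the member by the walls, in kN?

If the wall were absent the member would grow by αΔT L = 8.6×10⁻⁶ × 65 × 2325 = 1.3 mm.
Since δ_free = 1.3 mm is less than the 1.5 mm gap, the member never touches the wall. No axial force develops.

P ≈ 0 kN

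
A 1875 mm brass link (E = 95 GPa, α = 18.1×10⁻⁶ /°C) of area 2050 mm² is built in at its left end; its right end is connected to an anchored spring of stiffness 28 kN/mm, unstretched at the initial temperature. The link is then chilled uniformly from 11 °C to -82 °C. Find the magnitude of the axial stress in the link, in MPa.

Free thermal contraction: δ_free = αΔT L = 18.1×10⁻⁶ × 93 × 1875 = 3.156 mm.
Let P be the tensile force in the spring. The link extends elastically by PL/(AE) and the spring stretches by P/k; together these equal δ_free.
P [ L/(AE) + 1/k ] = δ_free → P [ 1875/(2050×95×10³) + 1/(28×10³) ] = 3.156.
P = 3.156 / 4.534×10⁻⁵ = 69610 N.
σ = P/A = 69610/2050 = 33.96 MPa.

σ ≈ 34 MPa (tensile)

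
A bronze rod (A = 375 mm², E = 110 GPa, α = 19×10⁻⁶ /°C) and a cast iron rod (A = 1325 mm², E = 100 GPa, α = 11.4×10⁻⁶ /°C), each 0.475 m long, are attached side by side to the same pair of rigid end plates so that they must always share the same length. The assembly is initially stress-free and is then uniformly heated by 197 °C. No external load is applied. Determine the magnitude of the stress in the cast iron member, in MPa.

σ ≈ 35.5 MPa (tensile)

Both members must finish at the same length. With the larger α, the bronze tends to over-expand; the plates restrain it, putting the bronze in compression and the cast iron in tension. With no external load the two internal forces are equal and opposite, magnitude P.
Setting the final lengths equal and cancelling L: (α₁ − α₂)ΔT = P/(A₁E₁) + P/(A₂E₂).
|α₁ − α₂|·ΔT = 7.6×10⁻⁶ × 197 = 0.001497.
1/(A₁E₁) + 1/(A₂E₂) = 1/(375×110×10³) + 1/(1325×100×10³) = 3.179×10⁻⁸ N⁻¹.
So P = 0.001497 / 3.179×10⁻⁸ = 47.1 kN.
σ_{cast iron} = P/A₂ = 47100/1325 = 35.55 MPa, tensile.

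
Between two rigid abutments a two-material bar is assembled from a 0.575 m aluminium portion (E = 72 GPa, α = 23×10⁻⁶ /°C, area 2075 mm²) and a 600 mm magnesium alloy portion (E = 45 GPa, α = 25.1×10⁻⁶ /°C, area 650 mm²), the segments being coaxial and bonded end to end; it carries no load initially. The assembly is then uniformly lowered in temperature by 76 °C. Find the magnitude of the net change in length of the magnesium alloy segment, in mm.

If the supports were absent, the total length change would be Σ αᵢΔT Lᵢ = 23×10⁻⁶×76×575 + 25.1×10⁻⁶×76×600 = 2.15 mm.
The rigid supports impose zero overall length change; the single axial force P common to all segments must satisfy P Σ Lᵢ/(AᵢEᵢ) = δ_free.
Σ Lᵢ/(AᵢEᵢ) = 575/(2075×72×10³) + 600/(650×45×10³) = 2.436×10⁻⁵ mm/N.
P = 2.15 / 2.436×10⁻⁵ = 88240 N = 88.24 kN, tensile.
For the magnesium alloy segment, free thermal change = 25.1×10⁻⁶×76×600 = 1.145 mm and elastic change from P = 88240×600/(650×45×10³) = 1.81 mm; these oppose, so the net change is 0.665 mm (segment lengthens).

|ΔL| ≈ 0.665 mm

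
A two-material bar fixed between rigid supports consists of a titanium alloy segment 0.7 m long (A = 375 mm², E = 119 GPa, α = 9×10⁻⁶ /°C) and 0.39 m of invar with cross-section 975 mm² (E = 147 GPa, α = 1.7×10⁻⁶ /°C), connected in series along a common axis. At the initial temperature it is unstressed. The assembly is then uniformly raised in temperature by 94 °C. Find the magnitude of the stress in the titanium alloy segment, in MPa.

σ ≈ 94.8 MPa (compressive)

Free thermal expansion of the whole bar: Σ αᵢΔT Lᵢ = 9×10⁻⁶×94×700 + 1.7×10⁻⁶×94×390 = 0.6545 mm.
Since the ends are fixed, an axial force P builds up, equal in every segment, with P · Σ Lᵢ/(AᵢEᵢ) = δ_free.
Σ Lᵢ/(AᵢEᵢ) = 700/(375×119×10³) + 390/(975×147×10³) = 1.841×10⁻⁵ mm/N.
So P = 0.6545 / 1.841×10⁻⁵ = 35.56 kN, compressive.
σ_{titanium alloy} = P / A = 35560 / 375 = 94.82 MPa.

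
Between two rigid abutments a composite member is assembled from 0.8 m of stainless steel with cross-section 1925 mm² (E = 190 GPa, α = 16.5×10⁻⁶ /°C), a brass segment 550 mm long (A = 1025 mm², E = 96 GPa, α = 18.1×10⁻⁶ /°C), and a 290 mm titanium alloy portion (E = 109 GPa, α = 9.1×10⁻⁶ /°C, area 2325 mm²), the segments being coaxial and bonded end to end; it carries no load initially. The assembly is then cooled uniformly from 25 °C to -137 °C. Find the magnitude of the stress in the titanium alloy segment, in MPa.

σ ≈ 201 MPa (tensile)

With the walls removed the bar would change length by δ_free = Σ αᵢΔT Lᵢ = 16.5×10⁻⁶×162×800 + 18.1×10⁻⁶×162×550 + 9.1×10⁻⁶×162×290 = 4.179 mm.
The walls prevent any net length change, so an axial force P (same in every segment) develops. Compatibility: P · Σ Lᵢ/(AᵢEᵢ) = δ_free.
Σ Lᵢ/(AᵢEᵢ) = 800/(1925×190×10³) + 550/(1025×96×10³) + 290/(2325×109×10³) = 8.921×10⁻⁶ mm/N.
Hence P = δ_free / Σ(L/AE) = 4.179/8.921×10⁻⁶ = 468.4 kN (tensile).
σ_{titanium alloy} = P / A = 468400 / 2325 = 201.5 MPa.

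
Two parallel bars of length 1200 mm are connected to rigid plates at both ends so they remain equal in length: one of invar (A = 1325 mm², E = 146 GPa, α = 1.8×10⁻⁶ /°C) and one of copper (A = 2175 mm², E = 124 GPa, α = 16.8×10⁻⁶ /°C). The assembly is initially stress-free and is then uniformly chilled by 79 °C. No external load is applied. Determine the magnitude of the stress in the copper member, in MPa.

Equilibrium of a rigid end plate with no external load gives equal and opposite internal forces ±P in the two members. Since α_{copper} > α_{invar}, cooling drives the copper into tension and the invar into compression.
Setting the final lengths equal and cancelling L: (α₁ − α₂)ΔT = P/(A₁E₁) + P/(A₂E₂).
|α₁ − α₂|·ΔT = 15×10⁻⁶ × 79 = 0.001185.
1/(A₁E₁) + 1/(A₂E₂) = 1/(1325×146×10³) + 1/(2175×124×10³) = 8.877×10⁻⁹ N⁻¹.
So P = 0.001185 / 8.877×10⁻⁹ = 133.5 kN.
σ_{copper} = P/A₂ = 133500/2175 = 61.37 MPa, tensile.

σ ≈ 61.4 MPa (tensile)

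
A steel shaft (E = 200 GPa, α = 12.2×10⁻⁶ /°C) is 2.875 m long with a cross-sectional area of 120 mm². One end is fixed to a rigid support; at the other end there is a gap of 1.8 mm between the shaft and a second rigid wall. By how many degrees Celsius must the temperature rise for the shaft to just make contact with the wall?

Contact occurs when the free expansion equals the gap: αΔT L = 1.8 mm.
ΔT = 1.8 / (12.2×10⁻⁶ × 2875) = 51.32 °C.

ΔT ≈ 51.3 °C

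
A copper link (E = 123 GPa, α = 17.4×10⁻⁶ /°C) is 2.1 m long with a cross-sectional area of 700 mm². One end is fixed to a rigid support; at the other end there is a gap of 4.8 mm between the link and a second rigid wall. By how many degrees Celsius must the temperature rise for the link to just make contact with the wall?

Contact occurs when the free expansion equals the gap: αΔT L = 4.8 mm.
ΔT = 4.8 / (17.4×10⁻⁶ × 2100) = 131.4 °C.

ΔT ≈ 131 °C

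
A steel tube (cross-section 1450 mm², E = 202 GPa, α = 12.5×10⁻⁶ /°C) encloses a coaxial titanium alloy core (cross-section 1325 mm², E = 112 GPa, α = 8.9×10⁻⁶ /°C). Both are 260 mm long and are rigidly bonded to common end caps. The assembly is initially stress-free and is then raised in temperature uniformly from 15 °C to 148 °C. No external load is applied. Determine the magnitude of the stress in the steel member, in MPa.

σ ≈ 32.5 MPa (compressive)

The steel has the larger α, so on heating it would change length more than the titanium alloy if both were free. The rigid plates force a common final length, so the steel is put into compression and the titanium alloy into tension, with equal and opposite forces P (no external load).
Setting the final lengths equal and cancelling L: (α₁ − α₂)ΔT = P/(A₁E₁) + P/(A₂E₂).
|α₁ − α₂|·ΔT = 3.6×10⁻⁶ × 133 = 0.0004788.
1/(A₁E₁) + 1/(A₂E₂) = 1/(1450×202×10³) + 1/(1325×112×10³) = 1.015×10⁻⁸ N⁻¹.
P = 0.0004788 / 1.015×10⁻⁸ = 47160 N = 47.16 kN.
σ_{steel} = P/A₁ = 47160/1450 = 32.52 MPa, compressive.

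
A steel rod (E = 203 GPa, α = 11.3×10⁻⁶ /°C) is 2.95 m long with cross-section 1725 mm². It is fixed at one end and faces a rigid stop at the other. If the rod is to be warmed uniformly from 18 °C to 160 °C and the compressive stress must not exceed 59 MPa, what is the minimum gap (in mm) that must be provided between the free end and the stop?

Free expansion if unrestrained: δ_free = αΔT L = 11.3×10⁻⁶ × 142 × 2950 = 4.734 mm.
At the allowable stress the elastic shortening the wall may impose is σL/E = 59 × 2950 / (203×10³) = 0.8574 mm.
The gap must absorb the remainder: g_min = 4.734 − 0.8574 = 3.876 mm.

g ≈ 3.88 mm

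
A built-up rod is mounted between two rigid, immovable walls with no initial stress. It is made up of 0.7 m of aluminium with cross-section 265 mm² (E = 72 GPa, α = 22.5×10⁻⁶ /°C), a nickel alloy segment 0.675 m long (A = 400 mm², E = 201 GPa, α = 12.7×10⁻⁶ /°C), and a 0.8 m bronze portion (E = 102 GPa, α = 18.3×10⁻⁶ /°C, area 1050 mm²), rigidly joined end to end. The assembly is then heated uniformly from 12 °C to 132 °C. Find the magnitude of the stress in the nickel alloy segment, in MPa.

σ ≈ 222 MPa (compressive)

With the walls removed the bar would change length by δ_free = Σ αᵢΔT Lᵢ = 22.5×10⁻⁶×120×700 + 12.7×10⁻⁶×120×675 + 18.3×10⁻⁶×120×800 = 4.675 mm.
The walls prevent any net length change, so an axial force P (same in every segment) develops. Compatibility: P · Σ Lᵢ/(AᵢEᵢ) = δ_free.
The series flexibility is Σ Lᵢ/(AᵢEᵢ) = 700/(265×72×10³) + 675/(400×201×10³) + 800/(1050×102×10³) = 5.255×10⁻⁵ mm/N.
So P = 4.675 / 5.255×10⁻⁵ = 88.97 kN, compressive.
σ_{nickel alloy} = P / A = 88970 / 400 = 222.4 MPa.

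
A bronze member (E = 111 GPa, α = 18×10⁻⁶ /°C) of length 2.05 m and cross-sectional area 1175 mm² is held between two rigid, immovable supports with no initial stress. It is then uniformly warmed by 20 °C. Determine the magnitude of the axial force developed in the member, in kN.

The ends cannot move, so σ = EαΔT = 111×10³ × 18×10⁻⁶ × 20 = 39.96 MPa.
P = AEαΔT = 1175 × 111×10³ × 18×10⁻⁶ × 20 = 46.95 kN (compressive).

P ≈ 47 kN (compressive)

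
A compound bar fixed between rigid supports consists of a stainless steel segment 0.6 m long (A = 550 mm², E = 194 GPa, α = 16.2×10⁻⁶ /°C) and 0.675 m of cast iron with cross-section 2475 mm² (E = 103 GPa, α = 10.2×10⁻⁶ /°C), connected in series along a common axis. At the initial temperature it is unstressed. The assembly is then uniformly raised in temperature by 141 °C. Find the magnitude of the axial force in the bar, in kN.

Free thermal expansion of the whole bar: Σ αᵢΔT Lᵢ = 16.2×10⁻⁶×141×600 + 10.2×10⁻⁶×141×675 = 2.341 mm.
The rigid supports impose zero overall length change; the single axial force P common to all segments must satisfy P Σ Lᵢ/(AᵢEᵢ) = δ_free.
Σ Lᵢ/(AᵢEᵢ) = 600/(550×194×10³) + 675/(2475×103×10³) = 8.271×10⁻⁶ mm/N.
Hence P = δ_free / Σ(L/AE) = 2.341/8.271×10⁻⁶ = 283.1 kN (compressive).

P ≈ 283 kN (compressive)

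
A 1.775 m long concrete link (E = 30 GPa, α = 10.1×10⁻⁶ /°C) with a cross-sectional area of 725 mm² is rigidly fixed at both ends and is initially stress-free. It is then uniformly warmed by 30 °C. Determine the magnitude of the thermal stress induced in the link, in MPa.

σ ≈ 9.09 MPa (compressive)

With length fixed, the mechanical strain must cancel the thermal strain αΔT = 10.1×10⁻⁶ × 30 = 303×10⁻⁶.
Hence σ = E·αΔT = 30×10³ × 303×10⁻⁶ = 9.09 MPa, compressive.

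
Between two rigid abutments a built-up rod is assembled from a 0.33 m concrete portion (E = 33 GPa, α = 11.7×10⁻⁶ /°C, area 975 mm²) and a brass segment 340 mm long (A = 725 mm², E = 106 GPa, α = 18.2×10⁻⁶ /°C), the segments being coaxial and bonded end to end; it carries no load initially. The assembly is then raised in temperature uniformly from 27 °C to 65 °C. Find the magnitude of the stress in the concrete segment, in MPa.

σ ≈ 26.7 MPa (compressive)

With the walls removed the bar would change length by δ_free = Σ αᵢΔT Lᵢ = 11.7×10⁻⁶×38×330 + 18.2×10⁻⁶×38×340 = 0.3819 mm.
Since the ends are fixed, an axial force P builds up, equal in every segment, with P · Σ Lᵢ/(AᵢEᵢ) = δ_free.
Σ Lᵢ/(AᵢEᵢ) = 330/(975×33×10³) + 340/(725×106×10³) = 1.468×10⁻⁵ mm/N.
P = 0.3819 / 1.468×10⁻⁵ = 26010 N = 26.01 kN, compressive.
σ_{concrete} = P / A = 26010 / 975 = 26.68 MPa.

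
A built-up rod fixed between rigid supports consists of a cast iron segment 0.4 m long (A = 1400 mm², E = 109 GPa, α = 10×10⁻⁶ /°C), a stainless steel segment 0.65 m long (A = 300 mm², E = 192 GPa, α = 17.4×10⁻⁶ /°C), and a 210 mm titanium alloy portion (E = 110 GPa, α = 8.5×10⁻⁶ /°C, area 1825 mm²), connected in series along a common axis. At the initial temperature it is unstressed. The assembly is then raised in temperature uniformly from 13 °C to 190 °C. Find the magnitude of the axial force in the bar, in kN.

With the walls removed the bar would change length by δ_free = Σ αᵢΔT Lᵢ = 10×10⁻⁶×177×400 + 17.4×10⁻⁶×177×650 + 8.5×10⁻⁶×177×210 = 3.026 mm.
The walls prevent any net length change, so an axial force P (same in every segment) develops. Compatibility: P · Σ Lᵢ/(AᵢEᵢ) = δ_free.
The series flexibility is Σ Lᵢ/(AᵢEᵢ) = 400/(1400×109×10³) + 650/(300×192×10³) + 210/(1825×110×10³) = 1.495×10⁻⁵ mm/N.
P = 3.026 / 1.495×10⁻⁵ = 202400 N = 202.4 kN, compressive.

P ≈ 202 kN (compressive)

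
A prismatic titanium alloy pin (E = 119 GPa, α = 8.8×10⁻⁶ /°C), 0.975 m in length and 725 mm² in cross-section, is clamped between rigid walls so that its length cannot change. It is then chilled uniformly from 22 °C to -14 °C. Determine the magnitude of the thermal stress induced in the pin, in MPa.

σ ≈ 37.7 MPa (tensile)

The supports are rigid, so the total axial strain is zero. The restrained thermal strain is ε = αΔT = 8.8×10⁻⁶ × 36 = 316.8×10⁻⁶.
σ = EαΔT = 119×10³ × 8.8×10⁻⁶ × 36 = 37.7 MPa (tensile; the pin is trying to contract).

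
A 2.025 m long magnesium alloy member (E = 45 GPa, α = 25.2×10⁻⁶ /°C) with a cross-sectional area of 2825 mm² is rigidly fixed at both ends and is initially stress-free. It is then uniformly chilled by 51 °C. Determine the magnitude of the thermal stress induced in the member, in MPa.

With length fixed, the mechanical strain must cancel the thermal strain αΔT = 25.2×10⁻⁶ × 51 = 1285.2×10⁻⁶.
The stress required to suppress this strain is σ = Eε = 45×10³ × 1285.2×10⁻⁶ = 57.83 MPa, tensile since the member is trying to contract.

σ ≈ 57.8 MPa (tensile)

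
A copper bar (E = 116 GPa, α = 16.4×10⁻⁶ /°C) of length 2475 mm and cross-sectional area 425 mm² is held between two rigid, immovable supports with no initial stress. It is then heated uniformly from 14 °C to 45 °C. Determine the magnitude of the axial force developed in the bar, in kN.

Full restraint means ε = 0, so the stress is σ = EαΔT = 116×10³ × 16.4×10⁻⁶ × 31 = 58.97 MPa.
Then P = σA = 58.97 × 425 mm² = 25.06 kN, compressive.

P ≈ 25.1 kN (compressive)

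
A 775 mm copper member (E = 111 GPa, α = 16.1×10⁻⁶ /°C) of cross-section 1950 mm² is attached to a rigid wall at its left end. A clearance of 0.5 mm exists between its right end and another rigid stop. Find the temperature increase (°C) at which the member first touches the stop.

ΔT ≈ 40.1 °C

Contact occurs when the free expansion equals the gap: αΔT L = 0.5 mm.
ΔT = 0.5 / (16.1×10⁻⁶ × 775) = 40.07 °C.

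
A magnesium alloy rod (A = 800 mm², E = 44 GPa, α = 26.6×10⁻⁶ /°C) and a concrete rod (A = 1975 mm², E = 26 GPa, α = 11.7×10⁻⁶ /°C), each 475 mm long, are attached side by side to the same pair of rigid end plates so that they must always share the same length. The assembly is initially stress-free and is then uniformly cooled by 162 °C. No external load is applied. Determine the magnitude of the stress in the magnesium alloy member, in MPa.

Both members must finish at the same length. With the larger α, the magnesium alloy tends to over-contract; the plates restrain it, putting the magnesium alloy in tension and the concrete in compression. With no external load the two internal forces are equal and opposite, magnitude P.
Equating the net (thermal + elastic) strains gives |α₁ − α₂|·ΔT = P·[1/(A₁E₁) + 1/(A₂E₂)].
|α₁ − α₂|·ΔT = 14.9×10⁻⁶ × 162 = 0.002414.
1/(A₁E₁) + 1/(A₂E₂) = 1/(800×44×10³) + 1/(1975×26×10³) = 4.788×10⁻⁸ N⁻¹.
P = 0.002414 / 4.788×10⁻⁸ = 50410 N = 50.41 kN.
σ_{magnesium alloy} = P/A₁ = 50410/800 = 63.01 MPa, tensile.

σ ≈ 63 MPa (tensile)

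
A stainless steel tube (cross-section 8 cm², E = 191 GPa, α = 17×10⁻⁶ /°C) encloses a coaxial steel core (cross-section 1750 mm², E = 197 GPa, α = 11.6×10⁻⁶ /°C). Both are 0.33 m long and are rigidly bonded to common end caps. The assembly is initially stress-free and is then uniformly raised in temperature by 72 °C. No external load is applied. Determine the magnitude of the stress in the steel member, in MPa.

The stainless steel has the larger α, so on heating it would change length more than the steel if both were free. The rigid plates force a common final length, so the stainless steel is put into compression and the steel into tension, with equal and opposite forces P (no external load).
Compatibility of the two members (thermal + elastic change equal): (α₁ − α₂)ΔT = P·[1/(A₁E₁) + 1/(A₂E₂)].
|α₁ − α₂|·ΔT = 5.4×10⁻⁶ × 72 = 0.0003888.
1/(A₁E₁) + 1/(A₂E₂) = 1/(800×191×10³) + 1/(1750×197×10³) = 9.445×10⁻⁹ N⁻¹.
So P = 0.0003888 / 9.445×10⁻⁹ = 41.16 kN.
σ_{steel} = P/A₂ = 41160/1750 = 23.52 MPa, tensile.

σ ≈ 23.5 MPa (tensile)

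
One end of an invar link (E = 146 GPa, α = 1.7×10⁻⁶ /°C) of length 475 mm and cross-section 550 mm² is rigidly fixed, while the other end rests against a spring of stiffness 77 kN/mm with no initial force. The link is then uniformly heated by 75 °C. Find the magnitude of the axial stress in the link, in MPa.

Free thermal expansion: δ_free = αΔT L = 1.7×10⁻⁶ × 75 × 475 = 0.06056 mm.
With a force P in the spring, the elastic change of the link is PL/(AE) and that of the spring is P/k; compatibility requires their sum to equal δ_free.
P [ L/(AE) + 1/k ] = δ_free → P [ 475/(550×146×10³) + 1/(77×10³) ] = 0.06056.
P = 0.06056 / 1.89×10⁻⁵ = 3204 N.
σ = P/A = 3204/550 = 5.825 MPa.

σ ≈ 5.83 MPa (compressive)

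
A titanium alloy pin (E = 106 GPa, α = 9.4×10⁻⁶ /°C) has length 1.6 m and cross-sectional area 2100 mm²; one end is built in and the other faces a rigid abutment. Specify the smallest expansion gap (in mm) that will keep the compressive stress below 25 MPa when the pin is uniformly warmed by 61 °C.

With no wall the pin would lengthen by αΔT L = 9.4×10⁻⁶ × 61 × 1600 = 0.9174 mm.
At the allowable stress the elastic shortening the wall may impose is σL/E = 25 × 1600 / (106×10³) = 0.3774 mm.
The gap must absorb the remainder: g_min = 0.9174 − 0.3774 = 0.5401 mm.

g ≈ 0.54 mm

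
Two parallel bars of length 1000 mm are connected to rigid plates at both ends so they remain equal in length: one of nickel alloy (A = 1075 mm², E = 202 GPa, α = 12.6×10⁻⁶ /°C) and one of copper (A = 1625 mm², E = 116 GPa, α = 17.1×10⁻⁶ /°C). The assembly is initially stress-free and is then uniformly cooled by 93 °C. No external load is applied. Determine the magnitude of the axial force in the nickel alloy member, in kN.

P ≈ 42.2 kN (compressive in the nickel alloy)

Both members must finish at the same length. With the larger α, the copper tends to over-contract; the plates restrain it, putting the copper in tension and the nickel alloy in compression. With no external load the two internal forces are equal and opposite, magnitude P.
Setting the final lengths equal and cancelling L: (α₁ − α₂)ΔT = P/(A₁E₁) + P/(A₂E₂).
|α₁ − α₂|·ΔT = 4.5×10⁻⁶ × 93 = 0.0004185.
1/(A₁E₁) + 1/(A₂E₂) = 1/(1075×202×10³) + 1/(1625×116×10³) = 9.91×10⁻⁹ N⁻¹.
P = 0.0004185 / 9.91×10⁻⁹ = 42230 N = 42.23 kN.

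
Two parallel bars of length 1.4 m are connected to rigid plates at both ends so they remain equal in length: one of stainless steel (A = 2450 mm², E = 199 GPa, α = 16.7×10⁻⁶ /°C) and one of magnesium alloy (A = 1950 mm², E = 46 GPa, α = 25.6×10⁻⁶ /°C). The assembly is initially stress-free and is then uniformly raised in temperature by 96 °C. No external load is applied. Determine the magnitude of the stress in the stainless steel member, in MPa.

Equilibrium of a rigid end plate with no external load gives equal and opposite internal forces ±P in the two members. Since α_{magnesium alloy} > α_{stainless steel}, heating drives the magnesium alloy into compression and the stainless steel into tension.
Compatibility of the two members (thermal + elastic change equal): (α₁ − α₂)ΔT = P·[1/(A₁E₁) + 1/(A₂E₂)].
|α₁ − α₂|·ΔT = 8.9×10⁻⁶ × 96 = 0.0008544.
1/(A₁E₁) + 1/(A₂E₂) = 1/(2450×199×10³) + 1/(1950×46×10³) = 1.32×10⁻⁸ N⁻¹.
So P = 0.0008544 / 1.32×10⁻⁸ = 64.73 kN.
σ_{stainless steel} = P/A₁ = 64730/2450 = 26.42 MPa, tensile.

σ ≈ 26.4 MPa (tensile)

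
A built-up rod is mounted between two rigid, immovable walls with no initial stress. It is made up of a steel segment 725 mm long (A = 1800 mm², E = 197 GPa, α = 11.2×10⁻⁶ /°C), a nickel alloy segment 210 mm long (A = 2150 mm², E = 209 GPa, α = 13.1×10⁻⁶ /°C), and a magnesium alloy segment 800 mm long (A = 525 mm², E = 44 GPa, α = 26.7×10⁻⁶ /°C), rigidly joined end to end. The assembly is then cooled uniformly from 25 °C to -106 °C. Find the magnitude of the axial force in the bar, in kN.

P ≈ 114 kN (tensile)

If the supports were absent, the total length change would be Σ αᵢΔT Lᵢ = 11.2×10⁻⁶×131×725 + 13.1×10⁻⁶×131×210 + 26.7×10⁻⁶×131×800 = 4.222 mm.
The rigid supports impose zero overall length change; the single axial force P common to all segments must satisfy P Σ Lᵢ/(AᵢEᵢ) = δ_free.
The series flexibility is Σ Lᵢ/(AᵢEᵢ) = 725/(1800×197×10³) + 210/(2150×209×10³) + 800/(525×44×10³) = 3.714×10⁻⁵ mm/N.
Hence P = δ_free / Σ(L/AE) = 4.222/3.714×10⁻⁵ = 113.7 kN (tensile).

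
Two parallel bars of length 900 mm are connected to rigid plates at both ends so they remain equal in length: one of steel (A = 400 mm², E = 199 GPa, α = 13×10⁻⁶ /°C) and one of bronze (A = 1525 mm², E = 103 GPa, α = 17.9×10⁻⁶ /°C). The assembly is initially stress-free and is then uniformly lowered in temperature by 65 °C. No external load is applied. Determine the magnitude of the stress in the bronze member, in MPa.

σ ≈ 11 MPa (tensile)

The bronze has the larger α, so on cooling it would change length more than the steel if both were free. The rigid plates force a common final length, so the bronze is put into tension and the steel into compression, with equal and opposite forces P (no external load).
Setting the final lengths equal and cancelling L: (α₁ − α₂)ΔT = P/(A₁E₁) + P/(A₂E₂).
|α₁ − α₂|·ΔT = 4.9×10⁻⁶ × 65 = 0.0003185.
1/(A₁E₁) + 1/(A₂E₂) = 1/(400×199×10³) + 1/(1525×103×10³) = 1.893×10⁻⁸ N⁻¹.
P = 0.0003185 / 1.893×10⁻⁸ = 16830 N = 16.83 kN.
σ_{bronze} = P/A₂ = 16830/1525 = 11.03 MPa, tensile.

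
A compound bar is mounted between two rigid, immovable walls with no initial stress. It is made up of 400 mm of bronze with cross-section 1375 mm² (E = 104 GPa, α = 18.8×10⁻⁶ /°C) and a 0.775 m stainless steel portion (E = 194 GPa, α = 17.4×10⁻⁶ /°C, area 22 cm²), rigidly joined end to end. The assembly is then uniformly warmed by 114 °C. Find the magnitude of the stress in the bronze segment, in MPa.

σ ≈ 378 MPa (compressive)

If the supports were absent, the total length change would be Σ αᵢΔT Lᵢ = 18.8×10⁻⁶×114×400 + 17.4×10⁻⁶×114×775 = 2.395 mm.
The rigid supports impose zero overall length change; the single axial force P common to all segments must satisfy P Σ Lᵢ/(AᵢEᵢ) = δ_free.
The series flexibility is Σ Lᵢ/(AᵢEᵢ) = 400/(1375×104×10³) + 775/(2200×194×10³) = 4.613×10⁻⁶ mm/N.
P = 2.395 / 4.613×10⁻⁶ = 519100 N = 519.1 kN, compressive.
σ_{bronze} = P / A = 519100 / 1375 = 377.5 MPa.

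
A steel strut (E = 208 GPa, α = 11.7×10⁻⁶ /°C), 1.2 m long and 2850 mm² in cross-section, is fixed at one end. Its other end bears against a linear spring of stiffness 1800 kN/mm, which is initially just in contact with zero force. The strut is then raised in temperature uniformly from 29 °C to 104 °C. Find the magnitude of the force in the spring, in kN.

The unrestrained thermal change is αΔT L = 11.7×10⁻⁶ × 75 × 1200 = 1.053 mm.
Let P be the compressive force at the spring. The strut shortens elastically by PL/(AE) and the spring compresses by P/k; together these equal δ_free.
P [ L/(AE) + 1/k ] = δ_free → P [ 1200/(2850×208×10³) + 1/(1800×10³) ] = 1.053.
P = 1.053 / 2.58×10⁻⁶ = 408200 N.

P ≈ 408 kN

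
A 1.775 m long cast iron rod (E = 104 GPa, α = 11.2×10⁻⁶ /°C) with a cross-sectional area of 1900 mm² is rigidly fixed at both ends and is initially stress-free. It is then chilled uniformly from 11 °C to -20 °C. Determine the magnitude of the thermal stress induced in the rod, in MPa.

Because both ends are immovable the net strain is zero, and the suppressed thermal strain is αΔT = 11.2×10⁻⁶ × 31 = 347.2×10⁻⁶.
σ = EαΔT = 104×10³ × 11.2×10⁻⁶ × 31 = 36.11 MPa (tensile; the rod is trying to contract).

σ ≈ 36.1 MPa (tensile)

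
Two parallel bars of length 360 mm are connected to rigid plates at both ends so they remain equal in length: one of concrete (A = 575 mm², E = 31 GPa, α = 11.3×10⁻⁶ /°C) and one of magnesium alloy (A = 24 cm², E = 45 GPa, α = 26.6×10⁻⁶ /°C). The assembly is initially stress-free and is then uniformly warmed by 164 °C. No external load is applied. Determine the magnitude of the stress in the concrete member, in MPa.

σ ≈ 66.8 MPa (tensile)

The magnesium alloy has the larger α, so on heating it would change length more than the concrete if both were free. The rigid plates force a common final length, so the magnesium alloy is put into compression and the concrete into tension, with equal and opposite forces P (no external load).
Setting the final lengths equal and cancelling L: (α₁ − α₂)ΔT = P/(A₁E₁) + P/(A₂E₂).
|α₁ − α₂|·ΔT = 15.3×10⁻⁶ × 164 = 0.002509.
1/(A₁E₁) + 1/(A₂E₂) = 1/(575×31×10³) + 1/(2400×45×10³) = 6.536×10⁻⁸ N⁻¹.
So P = 0.002509 / 6.536×10⁻⁸ = 38.39 kN.
σ_{concrete} = P/A₁ = 38390/575 = 66.77 MPa, tensile.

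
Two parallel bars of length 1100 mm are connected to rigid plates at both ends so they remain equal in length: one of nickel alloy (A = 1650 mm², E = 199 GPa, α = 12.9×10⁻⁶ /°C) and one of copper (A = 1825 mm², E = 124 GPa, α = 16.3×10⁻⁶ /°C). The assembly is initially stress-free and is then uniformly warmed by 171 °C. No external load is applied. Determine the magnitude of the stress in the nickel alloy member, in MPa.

σ ≈ 47.2 MPa (tensile)

Both members must finish at the same length. With the larger α, the copper tends to over-expand; the plates restrain it, putting the copper in compression and the nickel alloy in tension. With no external load the two internal forces are equal and opposite, magnitude P.
Compatibility of the two members (thermal + elastic change equal): (α₁ − α₂)ΔT = P·[1/(A₁E₁) + 1/(A₂E₂)].
|α₁ − α₂|·ΔT = 3.4×10⁻⁶ × 171 = 0.0005814.
1/(A₁E₁) + 1/(A₂E₂) = 1/(1650×199×10³) + 1/(1825×124×10³) = 7.464×10⁻⁹ N⁻¹.
P = 0.0005814 / 7.464×10⁻⁹ = 77890 N = 77.89 kN.
σ_{nickel alloy} = P/A₁ = 77890/1650 = 47.21 MPa, tensile.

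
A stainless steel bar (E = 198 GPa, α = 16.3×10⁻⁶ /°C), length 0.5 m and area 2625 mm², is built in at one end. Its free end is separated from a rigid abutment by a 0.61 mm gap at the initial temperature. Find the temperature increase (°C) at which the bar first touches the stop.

The gap closes when αΔT L = 0.61 mm, since the bar is still unstressed at that instant.
So ΔT = g/(αL) = 0.61/(16.3×10⁻⁶ × 500) = 74.85 °C.

ΔT ≈ 74.8 °C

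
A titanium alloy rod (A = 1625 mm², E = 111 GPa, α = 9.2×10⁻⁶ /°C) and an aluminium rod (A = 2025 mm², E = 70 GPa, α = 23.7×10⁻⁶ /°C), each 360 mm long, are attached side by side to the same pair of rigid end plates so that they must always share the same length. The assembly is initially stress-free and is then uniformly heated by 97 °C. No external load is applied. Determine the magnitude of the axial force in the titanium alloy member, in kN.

P ≈ 112 kN (tensile in the titanium alloy)

The aluminium has the larger α, so on heating it would change length more than the titanium alloy if both were free. The rigid plates force a common final length, so the aluminium is put into compression and the titanium alloy into tension, with equal and opposite forces P (no external load).
Equating the net (thermal + elastic) strains gives |α₁ − α₂|·ΔT = P·[1/(A₁E₁) + 1/(A₂E₂)].
|α₁ − α₂|·ΔT = 14.5×10⁻⁶ × 97 = 0.001406.
1/(A₁E₁) + 1/(A₂E₂) = 1/(1625×111×10³) + 1/(2025×70×10³) = 1.26×10⁻⁸ N⁻¹.
So P = 0.001406 / 1.26×10⁻⁸ = 111.6 kN.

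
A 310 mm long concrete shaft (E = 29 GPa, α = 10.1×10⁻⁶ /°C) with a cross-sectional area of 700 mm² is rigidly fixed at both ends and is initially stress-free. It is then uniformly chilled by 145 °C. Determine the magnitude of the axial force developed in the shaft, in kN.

P ≈ 29.7 kN (tensile)

With zero net strain, σ = E·αΔT = 29 GPa × 10.1×10⁻⁶ × 145 = 42.47 MPa.
Then P = σA = 42.47 × 700 mm² = 29.73 kN, tensile.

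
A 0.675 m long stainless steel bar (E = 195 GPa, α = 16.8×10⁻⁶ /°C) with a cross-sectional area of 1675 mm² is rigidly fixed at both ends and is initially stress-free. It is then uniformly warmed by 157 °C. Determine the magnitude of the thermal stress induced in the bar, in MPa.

The supports are rigid, so the total axial strain is zero. The restrained thermal strain is ε = αΔT = 16.8×10⁻⁶ × 157 = 2637.6×10⁻⁶.
The stress required to suppress this strain is σ = Eε = 195×10³ × 2637.6×10⁻⁶ = 514.3 MPa, compressive since the bar is trying to expand.

σ ≈ 514 MPa (compressive)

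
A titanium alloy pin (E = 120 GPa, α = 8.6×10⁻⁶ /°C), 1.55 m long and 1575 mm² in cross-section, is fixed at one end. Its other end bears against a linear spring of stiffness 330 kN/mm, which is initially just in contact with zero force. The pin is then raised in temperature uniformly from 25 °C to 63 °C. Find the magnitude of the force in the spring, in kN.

The unrestrained thermal change is αΔT L = 8.6×10⁻⁶ × 38 × 1550 = 0.5065 mm.
With a force P in the spring, the elastic change of the pin is PL/(AE) and that of the spring is P/k; compatibility requires their sum to equal δ_free.
So P = δ_free / [L/(AE) + 1/k] = 0.5065 / [ 1550/(1575×120×10³) + 1/(330×10³) ].
P = 0.5065 / 1.123×10⁻⁵ = 45100 N.

P ≈ 45.1 kN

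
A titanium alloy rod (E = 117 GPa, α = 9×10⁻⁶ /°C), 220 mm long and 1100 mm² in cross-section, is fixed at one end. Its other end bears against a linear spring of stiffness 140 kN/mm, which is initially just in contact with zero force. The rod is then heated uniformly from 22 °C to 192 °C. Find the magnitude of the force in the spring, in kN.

P ≈ 38 kN

Free thermal expansion: δ_free = αΔT L = 9×10⁻⁶ × 170 × 220 = 0.3366 mm.
Let P be the compressive force at the spring. The rod shortens elastically by PL/(AE) and the spring compresses by P/k; together these equal δ_free.
So P = δ_free / [L/(AE) + 1/k] = 0.3366 / [ 220/(1100×117×10³) + 1/(140×10³) ].
P = 0.3366 / 8.852×10⁻⁶ = 38020 N.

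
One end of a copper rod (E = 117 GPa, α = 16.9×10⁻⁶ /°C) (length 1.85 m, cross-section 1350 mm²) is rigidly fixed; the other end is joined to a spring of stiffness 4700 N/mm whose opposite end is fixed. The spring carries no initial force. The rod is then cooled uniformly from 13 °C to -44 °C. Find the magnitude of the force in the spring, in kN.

If the spring were absent the rod would shorten by αΔT L = 16.9×10⁻⁶ × 57 × 1850 = 1.782 mm.
With a force P in the spring, the elastic change of the rod is PL/(AE) and that of the spring is P/k; compatibility requires their sum to equal δ_free.
So P = δ_free / [L/(AE) + 1/k] = 1.782 / [ 1850/(1350×117×10³) + 1/(4700) ].
P = 1.782 / 0.0002245 = 7939 N.

P ≈ 7.94 kN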